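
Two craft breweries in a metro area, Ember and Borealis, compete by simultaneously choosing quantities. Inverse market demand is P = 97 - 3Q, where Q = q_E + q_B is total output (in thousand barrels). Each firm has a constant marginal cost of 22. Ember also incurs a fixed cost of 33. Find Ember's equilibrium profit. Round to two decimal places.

175.33

A representative firm's profit is π_i = q_i(97 - 3Q) - 22q_i.
First-order condition (treating rivals' output as given): 75 - 6q_i - 3q_j = 0.
With identical firms every q_j equals q_i, so q_j = q_i and 75 = 9q_i, giving q_i = 25/3.
Price P = 97 - 3·(50/3) = 47.
Ember's profit: (47 - 22)·(25/3) - 33 = 526/3.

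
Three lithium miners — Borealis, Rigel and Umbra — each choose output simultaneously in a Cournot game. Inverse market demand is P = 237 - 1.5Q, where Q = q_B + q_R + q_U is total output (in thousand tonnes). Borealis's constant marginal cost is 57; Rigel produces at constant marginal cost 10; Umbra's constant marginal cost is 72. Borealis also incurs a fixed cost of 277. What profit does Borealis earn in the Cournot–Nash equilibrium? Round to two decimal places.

635.67

Borealis's profit: π_B = (237 - 1.5Q)q_B - (57q_B). Setting ∂π_B/∂q_B = 0: 180 - 3q_B - (3/2)(q_R + q_U) = 0.
Rigel's profit: π_R = (237 - 1.5Q)q_R - (10q_R). Setting ∂π_R/∂q_R = 0: 227 - 3q_R - (3/2)(q_B + q_U) = 0.
Umbra's first-order condition: 165 - 3q_U - (3/2)(q_B + q_R) = 0.
Adding the 3 conditions: 572 − 3Q − 3Q = 0, i.e. Q = 286/3.
Back-substituting: q_B = (180 − 143)/(3/2) = 74/3, q_R = (227 − 143)/(3/2) = 56, q_U = (165 − 143)/(3/2) = 44/3.
Price P = 237 - (3/2)·(286/3) = 94.
Borealis's profit: (94 - 57)·(74/3) - 277 = 1907/3.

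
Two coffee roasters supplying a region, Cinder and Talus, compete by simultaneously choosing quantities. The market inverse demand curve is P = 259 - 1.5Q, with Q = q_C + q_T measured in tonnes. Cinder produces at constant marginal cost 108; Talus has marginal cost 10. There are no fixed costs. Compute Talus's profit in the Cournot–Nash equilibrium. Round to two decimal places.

Cinder's profit: π_C = (259 - 1.5Q)q_C - (108q_C). Setting ∂π_C/∂q_C = 0: 151 - 3q_C - (3/2)(q_T) = 0.
Talus's first-order condition: 249 - 3q_T - (3/2)(q_C) = 0.
Best responses: q_C = (151 - (3/2)q_T)/3, q_T = (249 - (3/2)q_C)/3.
Substituting one into the other gives q_C = 106/9 and q_T = 694/9.
Price P = 259 - (3/2)·(800/9) = 377/3.
Talus's profit: (377/3 - 10)·(694/9) = 8919.1852.

8919.19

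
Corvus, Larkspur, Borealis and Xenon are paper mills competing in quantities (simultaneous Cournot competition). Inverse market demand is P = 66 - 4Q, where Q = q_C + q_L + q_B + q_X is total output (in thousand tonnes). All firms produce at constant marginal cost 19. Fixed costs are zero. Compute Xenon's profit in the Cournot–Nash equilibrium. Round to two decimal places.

22.09

Each firm earns π_i = (66 - 4Q)q_i - 19q_i.
First-order condition (treating rivals' output as given): 47 - 8q_i - 4·Σ_{j≠i} q_j = 0.
With identical firms every q_j equals q_i, so Σ_{j≠i} q_j = 3q_i and 47 = 20q_i, giving q_i = 47/20.
Price P = 66 - 4·(47/5) = 142/5.
Xenon's profit: (142/5 - 19)·(47/20) = 22.0900.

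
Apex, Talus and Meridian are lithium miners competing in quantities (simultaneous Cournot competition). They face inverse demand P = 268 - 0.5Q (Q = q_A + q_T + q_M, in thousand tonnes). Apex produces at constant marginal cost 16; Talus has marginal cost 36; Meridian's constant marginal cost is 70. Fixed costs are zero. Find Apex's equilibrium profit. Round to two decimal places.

13284.50

Apex's profit: π_A = (268 - 0.5Q)q_A - (16q_A). Setting ∂π_A/∂q_A = 0: 252 - q_A - (1/2)(q_T + q_M) = 0.
Talus's profit: π_T = (268 - 0.5Q)q_T - (36q_T). Setting ∂π_T/∂q_T = 0: 232 - q_T - (1/2)(q_A + q_M) = 0.
Meridian's profit: π_M = (268 - 0.5Q)q_M - (70q_M). Setting ∂π_M/∂q_M = 0: 198 - q_M - (1/2)(q_A + q_T) = 0.
Adding the 3 conditions: 682 − Q − Q = 0, i.e. Q = 341.
Back-substituting: q_A = (252 − 341/2)/(1/2) = 163, q_T = (232 − 341/2)/(1/2) = 123, q_M = (198 − 341/2)/(1/2) = 55.
Price P = 268 - (1/2)·341 = 195/2.
Apex's profit: (195/2 - 16)·163 = 13284.5000.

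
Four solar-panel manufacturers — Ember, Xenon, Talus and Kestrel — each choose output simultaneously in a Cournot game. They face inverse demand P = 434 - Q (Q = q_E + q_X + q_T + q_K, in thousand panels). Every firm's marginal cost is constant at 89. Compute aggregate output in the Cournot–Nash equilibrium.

A representative firm's profit is π_i = q_i(434 - Q) - 89q_i.
First-order condition (treating rivals' output as given): 345 - 2q_i - Σ_{j≠i} q_j = 0.
With identical firms every q_j equals q_i, so Σ_{j≠i} q_j = 3q_i and 345 = 5q_i, giving q_i = 69.
Total output Q = 69 + 69 + 69 + 69 = 276.

276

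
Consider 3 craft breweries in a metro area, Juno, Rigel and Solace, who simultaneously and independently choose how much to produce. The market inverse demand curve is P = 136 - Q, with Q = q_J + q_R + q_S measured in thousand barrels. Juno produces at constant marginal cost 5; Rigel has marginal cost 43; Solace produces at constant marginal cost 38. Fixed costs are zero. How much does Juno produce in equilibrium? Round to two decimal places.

50.50

Juno's profit: π_J = (136 - Q)q_J - (5q_J). Setting ∂π_J/∂q_J = 0: 131 - 2q_J - (q_R + q_S) = 0.
Rigel's profit: π_R = (136 - Q)q_R - (43q_R). Setting ∂π_R/∂q_R = 0: 93 - 2q_R - (q_J + q_S) = 0.
Solace's first-order condition: 98 - 2q_S - (q_J + q_R) = 0.
Adding the 3 conditions: 322 − 2Q − 2Q = 0, i.e. Q = 161/2.
Back-substituting: q_J = (131 − 161/2) = 101/2, q_R = (93 − 161/2) = 25/2, q_S = (98 − 161/2) = 35/2.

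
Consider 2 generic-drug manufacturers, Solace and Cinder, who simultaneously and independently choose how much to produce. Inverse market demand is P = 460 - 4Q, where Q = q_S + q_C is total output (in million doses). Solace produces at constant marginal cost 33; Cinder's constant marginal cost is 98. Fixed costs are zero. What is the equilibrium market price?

Solace's profit: π_S = (460 - 4Q)q_S - (33q_S). Setting ∂π_S/∂q_S = 0: 427 - 8q_S - 4(q_C) = 0.
Cinder's first-order condition: 362 - 8q_C - 4(q_S) = 0.
Rearranging gives the reaction functions q_S = (427 - 4q_C)/8 and q_C = (362 - 4q_S)/8.
Substituting one into the other gives q_S = 41 and q_C = 99/4.
Total output Q = 263/4, so price P = 460 - 4·(263/4) = 197.

197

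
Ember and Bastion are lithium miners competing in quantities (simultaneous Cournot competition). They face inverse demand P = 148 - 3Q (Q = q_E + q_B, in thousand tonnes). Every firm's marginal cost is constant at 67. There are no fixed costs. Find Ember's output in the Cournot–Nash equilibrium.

9

Each firm earns π_i = (148 - 3Q)q_i - 67q_i.
Setting ∂π_i/∂q_i = 0 with rivals' quantities fixed: 81 - 6q_i - 3q_j = 0.
With identical firms every q_j equals q_i, so q_j = q_i and 81 = 9q_i, giving q_i = 9.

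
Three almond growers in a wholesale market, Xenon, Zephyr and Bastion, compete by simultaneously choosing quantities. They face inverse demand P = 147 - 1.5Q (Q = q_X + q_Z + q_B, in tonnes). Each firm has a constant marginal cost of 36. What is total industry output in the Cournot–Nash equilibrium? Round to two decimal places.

Each firm earns π_i = (147 - 1.5Q)q_i - 36q_i.
Setting ∂π_i/∂q_i = 0 with rivals' quantities fixed: 111 - 3q_i - (3/2)·Σ_{j≠i} q_j = 0.
With identical firms every q_j equals q_i, so Σ_{j≠i} q_j = 2q_i and 111 = 6q_i, giving q_i = 37/2.
Total output Q = 37/2 + 37/2 + 37/2 = 111/2.

55.50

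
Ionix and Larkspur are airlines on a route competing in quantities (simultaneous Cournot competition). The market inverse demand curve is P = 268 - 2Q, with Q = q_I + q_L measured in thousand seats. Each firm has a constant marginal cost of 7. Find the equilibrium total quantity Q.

87

A representative firm's profit is π_i = q_i(268 - 2Q) - 7q_i.
First-order condition (treating rivals' output as given): 261 - 4q_i - 2q_j = 0.
With identical firms every q_j equals q_i, so q_j = q_i and 261 = 6q_i, giving q_i = 87/2.
Total output Q = 87/2 + 87/2 = 87.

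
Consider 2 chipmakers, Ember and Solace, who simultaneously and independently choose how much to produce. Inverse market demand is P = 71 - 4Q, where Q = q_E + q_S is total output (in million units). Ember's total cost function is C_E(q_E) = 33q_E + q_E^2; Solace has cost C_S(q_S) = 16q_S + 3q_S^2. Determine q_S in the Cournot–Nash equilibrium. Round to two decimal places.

Ember's profit: π_E = (71 - 4Q)q_E - (33q_E + q_E²). Setting ∂π_E/∂q_E = 0: 38 - 10q_E - 4(q_S) = 0.
Solace's first-order condition: 55 - 14q_S - 4(q_E) = 0.
So q_E = (38 - 4q_S)/10 and q_S = (55 - 4q_E)/14.
Solving the pair: q_E = 78/31, q_S = 199/62.

3.21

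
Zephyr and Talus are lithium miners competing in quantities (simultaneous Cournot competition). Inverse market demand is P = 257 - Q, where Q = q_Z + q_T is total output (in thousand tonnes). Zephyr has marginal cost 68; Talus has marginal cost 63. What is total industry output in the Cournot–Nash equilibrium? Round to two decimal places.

Zephyr's profit: π_Z = (257 - Q)q_Z - (68q_Z). Setting ∂π_Z/∂q_Z = 0: 189 - 2q_Z - (q_T) = 0.
Talus's first-order condition: 194 - 2q_T - (q_Z) = 0.
Best responses: q_Z = (189 - q_T)/2, q_T = (194 - q_Z)/2.
Substituting one into the other gives q_Z = 184/3 and q_T = 199/3.
Total output Q = 184/3 + 199/3 = 383/3.

127.67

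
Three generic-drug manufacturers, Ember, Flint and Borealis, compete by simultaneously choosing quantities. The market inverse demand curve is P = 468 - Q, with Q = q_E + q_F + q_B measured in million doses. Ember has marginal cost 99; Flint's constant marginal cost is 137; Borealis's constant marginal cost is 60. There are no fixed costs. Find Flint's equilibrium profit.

2916

Ember's profit: π_E = (468 - Q)q_E - (99q_E). Setting ∂π_E/∂q_E = 0: 369 - 2q_E - (q_F + q_B) = 0.
Flint's first-order condition: 331 - 2q_F - (q_E + q_B) = 0.
Borealis's first-order condition: 408 - 2q_B - (q_E + q_F) = 0.
Summing all 3 equations gives 1108 − 4Q = 0, hence Q = 277.
Back-substituting: q_E = (369 − 277) = 92, q_F = (331 − 277) = 54, q_B = (408 − 277) = 131.
Price P = 468 - 277 = 191.
Flint's profit: (191 - 137)·54 = 2916.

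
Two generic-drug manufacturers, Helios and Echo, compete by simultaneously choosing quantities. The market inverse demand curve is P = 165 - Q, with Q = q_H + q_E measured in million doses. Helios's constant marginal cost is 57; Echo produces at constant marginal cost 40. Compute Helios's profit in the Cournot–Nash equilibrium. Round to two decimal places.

Helios's profit: π_H = (165 - Q)q_H - (57q_H). Setting ∂π_H/∂q_H = 0: 108 - 2q_H - (q_E) = 0.
Echo's profit: π_E = (165 - Q)q_E - (40q_E). Setting ∂π_E/∂q_E = 0: 125 - 2q_E - (q_H) = 0.
Rearranging gives the reaction functions q_H = (108 - q_E)/2 and q_E = (125 - q_H)/2.
Solving the pair: q_H = 91/3, q_E = 142/3.
Price P = 165 - 233/3 = 262/3.
Helios's profit: (262/3 - 57)·(91/3) = 920.1111.

920.11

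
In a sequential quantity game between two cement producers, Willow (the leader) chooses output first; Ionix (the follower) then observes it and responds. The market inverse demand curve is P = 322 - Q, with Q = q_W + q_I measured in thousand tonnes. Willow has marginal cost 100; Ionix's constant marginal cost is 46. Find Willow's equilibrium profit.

3528

Solve by backward induction. Given q_W, the follower Ionix maximises π_I = (322 - q_W - q_I)q_I - 46q_I.
Setting the follower's marginal profit to zero, 276 - q_W - 2q_I = 0, i.e. q_I = (276 - q_W)/2.
The leader anticipates this reaction. Substituting into P = 322 - Q gives P = 184 - (1/2)q_W, so π_W = (184 - (1/2)q_W)q_W - 100q_W.
Maximising: ∂π_W/∂q_W = 84 - q_W = 0, giving q_W = 84.
Then q_I = (276 - 84)/2 = 96.
Price P = 322 - 180 = 142.
Willow's profit: (142 - 100)·84 = 3528.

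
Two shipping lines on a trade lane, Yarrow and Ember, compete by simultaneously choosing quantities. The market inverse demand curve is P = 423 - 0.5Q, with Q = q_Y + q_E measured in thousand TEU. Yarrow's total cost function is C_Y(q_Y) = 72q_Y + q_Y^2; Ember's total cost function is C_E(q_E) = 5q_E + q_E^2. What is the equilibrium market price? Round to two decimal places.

313.14

Yarrow's profit: π_Y = (423 - 0.5Q)q_Y - (72q_Y + q_Y²). Setting ∂π_Y/∂q_Y = 0: 351 - 3q_Y - (1/2)(q_E) = 0.
Ember's first-order condition: 418 - 3q_E - (1/2)(q_Y) = 0.
Best responses: q_Y = (351 - (1/2)q_E)/3, q_E = (418 - (1/2)q_Y)/3.
Substituting one into the other gives q_Y = 96.4571 and q_E = 123.2571.
Total output Q = 1538/7, so price P = 423 - (1/2)·(1538/7) = 313.1429.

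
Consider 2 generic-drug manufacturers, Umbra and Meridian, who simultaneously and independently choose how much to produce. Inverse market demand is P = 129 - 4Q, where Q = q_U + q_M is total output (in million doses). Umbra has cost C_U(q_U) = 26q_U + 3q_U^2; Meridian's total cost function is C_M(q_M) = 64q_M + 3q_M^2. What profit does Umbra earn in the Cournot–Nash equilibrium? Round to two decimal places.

Umbra's profit: π_U = (129 - 4Q)q_U - (26q_U + 3q_U²). Setting ∂π_U/∂q_U = 0: 103 - 14q_U - 4(q_M) = 0.
Meridian's first-order condition: 65 - 14q_M - 4(q_U) = 0.
So q_U = (103 - 4q_M)/14 and q_M = (65 - 4q_U)/14.
Substituting one into the other gives q_U = 197/30 and q_M = 83/30.
Price P = 129 - 4·(28/3) = 275/3.
Umbra's profit: (275/3)·(197/30) - 26·(197/30) - 3(197/30)² = 301.8478.

301.85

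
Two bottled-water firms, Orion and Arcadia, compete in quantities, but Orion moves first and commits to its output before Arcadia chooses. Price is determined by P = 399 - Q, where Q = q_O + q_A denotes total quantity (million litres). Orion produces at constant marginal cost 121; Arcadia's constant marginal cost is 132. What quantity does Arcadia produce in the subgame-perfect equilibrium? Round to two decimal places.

61.25

The follower Arcadia best-responds to any q_O: π_A = (399 - Q)q_A - 132q_A.
∂π_A/∂q_A = 267 - q_O - 2q_A = 0 gives the reaction function q_A = (267 - q_O)/2.
Orion substitutes q_A(q_O) into its own profit: π_O = q_O(399 - q_O - (267 - q_O)/2) - 121q_O = (531/2 - (1/2)q_O)q_O - 121q_O.
Leader FOC: 289/2 - q_O = 0, so q_O = 289/2.
Then q_A = (267 - 289/2)/2 = 245/4.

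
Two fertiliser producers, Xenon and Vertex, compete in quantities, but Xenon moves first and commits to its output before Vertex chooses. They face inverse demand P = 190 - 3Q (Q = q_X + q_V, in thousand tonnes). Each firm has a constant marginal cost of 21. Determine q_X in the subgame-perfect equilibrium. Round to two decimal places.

The follower Vertex best-responds to any q_X: π_V = (190 - 3Q)q_V - 21q_V.
∂π_V/∂q_V = 169 - 3q_X - 6q_V = 0 gives the reaction function q_V = (169 - 3q_X)/6.
Xenon substitutes q_V(q_X) into its own profit: π_X = q_X(190 - 3q_X - (169 - 3q_X)/2) - 21q_X = (211/2 - (3/2)q_X)q_X - 21q_X.
Leader FOC: 169/2 - 3q_X = 0, so q_X = 169/6.
Then q_V = (169 - 3·(169/6))/6 = 169/12.

28.17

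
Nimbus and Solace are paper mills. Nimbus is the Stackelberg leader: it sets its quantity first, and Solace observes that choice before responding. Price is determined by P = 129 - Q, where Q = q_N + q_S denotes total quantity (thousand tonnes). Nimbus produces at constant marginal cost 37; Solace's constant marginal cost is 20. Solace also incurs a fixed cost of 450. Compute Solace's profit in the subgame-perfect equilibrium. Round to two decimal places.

Solve by backward induction. Given q_N, the follower Solace maximises π_S = (129 - q_N - q_S)q_S - 20q_S.
Follower FOC: 109 - q_N - 2q_S = 0, so q_S(q_N) = (109 - q_N)/2.
Nimbus substitutes q_S(q_N) into its own profit: π_N = q_N(129 - q_N - (109 - q_N)/2) - 37q_N = (149/2 - (1/2)q_N)q_N - 37q_N.
The leader's first-order condition 75/2 - q_N = 0 yields q_N = 75/2.
Then q_S = (109 - 75/2)/2 = 143/4.
Price P = 129 - 293/4 = 223/4.
Solace's profit: (223/4 - 20)·(143/4) - 450 = 828.0625.

828.06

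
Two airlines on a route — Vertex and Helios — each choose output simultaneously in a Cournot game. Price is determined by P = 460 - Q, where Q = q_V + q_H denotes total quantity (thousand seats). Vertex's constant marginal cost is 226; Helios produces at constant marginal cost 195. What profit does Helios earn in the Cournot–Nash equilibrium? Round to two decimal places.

9735.11

Vertex's profit: π_V = (460 - Q)q_V - (226q_V). Setting ∂π_V/∂q_V = 0: 234 - 2q_V - (q_H) = 0.
Helios's first-order condition: 265 - 2q_H - (q_V) = 0.
Best responses: q_V = (234 - q_H)/2, q_H = (265 - q_V)/2.
Solving the pair: q_V = 203/3, q_H = 296/3.
Price P = 460 - 499/3 = 881/3.
Helios's profit: (881/3 - 195)·(296/3) = 9735.1111.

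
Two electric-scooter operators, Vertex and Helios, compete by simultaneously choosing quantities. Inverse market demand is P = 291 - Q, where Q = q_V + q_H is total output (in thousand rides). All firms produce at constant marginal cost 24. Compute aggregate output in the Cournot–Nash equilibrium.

A representative firm's profit is π_i = q_i(291 - Q) - 24q_i.
Setting ∂π_i/∂q_i = 0 with rivals' quantities fixed: 267 - 2q_i - q_j = 0.
By symmetry each firm produces the same amount; substituting q_j = q_i yields q_i = 267/3 = 89.
Total output Q = 89 + 89 = 178.

178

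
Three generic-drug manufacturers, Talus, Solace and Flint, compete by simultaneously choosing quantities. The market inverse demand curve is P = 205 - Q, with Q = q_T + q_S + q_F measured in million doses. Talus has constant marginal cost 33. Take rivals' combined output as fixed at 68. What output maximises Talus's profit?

With rivals' combined output fixed at 68, Talus's profit is π_T = (205 - 68 - q_T)q_T - (33q_T) = (137 - q_T)q_T - (33q_T).
∂π_T/∂q_T = 104 - 2q_T = 0, so q_T = 52.

52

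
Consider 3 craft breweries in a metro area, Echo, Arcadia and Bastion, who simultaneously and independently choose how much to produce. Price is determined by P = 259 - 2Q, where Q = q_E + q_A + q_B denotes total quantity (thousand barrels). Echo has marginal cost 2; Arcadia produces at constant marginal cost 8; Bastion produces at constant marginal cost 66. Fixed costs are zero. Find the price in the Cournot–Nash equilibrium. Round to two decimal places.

Echo's profit: π_E = (259 - 2Q)q_E - (2q_E). Setting ∂π_E/∂q_E = 0: 257 - 4q_E - 2(q_A + q_B) = 0.
Arcadia's profit: π_A = (259 - 2Q)q_A - (8q_A). Setting ∂π_A/∂q_A = 0: 251 - 4q_A - 2(q_E + q_B) = 0.
Bastion's profit: π_B = (259 - 2Q)q_B - (66q_B). Setting ∂π_B/∂q_B = 0: 193 - 4q_B - 2(q_E + q_A) = 0.
Summing all 3 equations gives 701 − 8Q = 0, hence Q = 701/8.
Back-substituting: q_E = (257 − 701/4)/2 = 327/8, q_A = (251 − 701/4)/2 = 303/8, q_B = (193 − 701/4)/2 = 71/8.
Total output Q = 701/8, so price P = 259 - 2·(701/8) = 335/4.

83.75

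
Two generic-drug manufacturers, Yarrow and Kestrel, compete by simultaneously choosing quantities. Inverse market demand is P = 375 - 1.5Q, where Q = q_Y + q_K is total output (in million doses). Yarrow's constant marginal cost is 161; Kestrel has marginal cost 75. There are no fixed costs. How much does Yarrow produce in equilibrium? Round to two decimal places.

Yarrow's profit: π_Y = (375 - 1.5Q)q_Y - (161q_Y). Setting ∂π_Y/∂q_Y = 0: 214 - 3q_Y - (3/2)(q_K) = 0.
Kestrel's first-order condition: 300 - 3q_K - (3/2)(q_Y) = 0.
Rearranging gives the reaction functions q_Y = (214 - (3/2)q_K)/3 and q_K = (300 - (3/2)q_Y)/3.
Substituting one into the other gives q_Y = 256/9 and q_K = 772/9.

28.44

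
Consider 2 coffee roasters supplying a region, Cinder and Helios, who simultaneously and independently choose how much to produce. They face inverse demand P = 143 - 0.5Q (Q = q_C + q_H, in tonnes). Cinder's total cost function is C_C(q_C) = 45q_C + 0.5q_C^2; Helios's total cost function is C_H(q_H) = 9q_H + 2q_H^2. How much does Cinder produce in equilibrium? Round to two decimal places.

43.38

Cinder's profit: π_C = (143 - 0.5Q)q_C - (45q_C + (1/2)q_C²). Setting ∂π_C/∂q_C = 0: 98 - 2q_C - (1/2)(q_H) = 0.
Helios's first-order condition: 134 - 5q_H - (1/2)(q_C) = 0.
Rearranging gives the reaction functions q_C = (98 - (1/2)q_H)/2 and q_H = (134 - (1/2)q_C)/5.
Substituting one into the other gives q_C = 564/13 and q_H = 292/13.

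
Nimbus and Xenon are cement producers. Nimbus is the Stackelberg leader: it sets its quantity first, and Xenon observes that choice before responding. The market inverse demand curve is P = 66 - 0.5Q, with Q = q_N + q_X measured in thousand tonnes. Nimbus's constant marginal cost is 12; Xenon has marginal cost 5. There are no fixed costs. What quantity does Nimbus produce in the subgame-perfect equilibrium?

The follower Xenon best-responds to any q_N: π_X = (66 - 0.5Q)q_X - 5q_X.
Follower FOC: 61 - (1/2)q_N - q_X = 0, so q_X(q_N) = (61 - (1/2)q_N).
Nimbus substitutes q_X(q_N) into its own profit: π_N = q_N(66 - (1/2)q_N - (61 - (1/2)q_N)/2) - 12q_N = (71/2 - (1/4)q_N)q_N - 12q_N.
Leader FOC: 47/2 - (1/2)q_N = 0, so q_N = 47.
Then q_X = (61 - (1/2)·47) = 75/2.

47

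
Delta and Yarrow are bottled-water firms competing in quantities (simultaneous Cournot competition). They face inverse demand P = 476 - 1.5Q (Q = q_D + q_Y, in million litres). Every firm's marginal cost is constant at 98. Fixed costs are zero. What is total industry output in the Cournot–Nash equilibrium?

168

Each firm earns π_i = (476 - 1.5Q)q_i - 98q_i.
Setting ∂π_i/∂q_i = 0 with rivals' quantities fixed: 378 - 3q_i - (3/2)q_j = 0.
By symmetry each firm produces the same amount; substituting q_j = q_i yields q_i = 378/(9/2) = 84.
Total output Q = 84 + 84 = 168.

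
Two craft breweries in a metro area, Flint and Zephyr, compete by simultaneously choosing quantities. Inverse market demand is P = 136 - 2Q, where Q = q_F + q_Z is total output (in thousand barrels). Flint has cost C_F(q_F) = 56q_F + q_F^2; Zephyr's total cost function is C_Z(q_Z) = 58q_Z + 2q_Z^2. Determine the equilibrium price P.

100

Flint's profit: π_F = (136 - 2Q)q_F - (56q_F + q_F²). Setting ∂π_F/∂q_F = 0: 80 - 6q_F - 2(q_Z) = 0.
Zephyr's first-order condition: 78 - 8q_Z - 2(q_F) = 0.
So q_F = (80 - 2q_Z)/6 and q_Z = (78 - 2q_F)/8.
Substituting one into the other gives q_F = 11 and q_Z = 7.
Total output Q = 18, so price P = 136 - 2·18 = 100.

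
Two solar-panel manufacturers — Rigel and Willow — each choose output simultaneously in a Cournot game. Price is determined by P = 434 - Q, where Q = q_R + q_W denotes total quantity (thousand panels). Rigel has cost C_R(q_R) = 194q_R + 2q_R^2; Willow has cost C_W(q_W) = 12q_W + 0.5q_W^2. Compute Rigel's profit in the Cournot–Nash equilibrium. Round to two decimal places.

921.84

Rigel's profit: π_R = (434 - Q)q_R - (194q_R + 2q_R²). Setting ∂π_R/∂q_R = 0: 240 - 6q_R - (q_W) = 0.
Willow's first-order condition: 422 - 3q_W - (q_R) = 0.
Rearranging gives the reaction functions q_R = (240 - q_W)/6 and q_W = (422 - q_R)/3.
Solving the pair: q_R = 298/17, q_W = 134.8235.
Price P = 434 - 152.3529 = 281.6471.
Rigel's profit: 281.6471·(298/17) - 194·(298/17) - 2(298/17)² = 921.8408.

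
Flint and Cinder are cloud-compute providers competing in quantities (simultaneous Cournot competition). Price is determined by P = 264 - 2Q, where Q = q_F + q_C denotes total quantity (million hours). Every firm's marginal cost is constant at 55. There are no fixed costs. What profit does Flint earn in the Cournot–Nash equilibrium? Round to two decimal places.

A representative firm's profit is π_i = q_i(264 - 2Q) - 55q_i.
First-order condition (treating rivals' output as given): 209 - 4q_i - 2q_j = 0.
With identical firms every q_j equals q_i, so q_j = q_i and 209 = 6q_i, giving q_i = 209/6.
Price P = 264 - 2·(209/3) = 374/3.
Flint's profit: (374/3 - 55)·(209/6) = 2426.7222.

2426.72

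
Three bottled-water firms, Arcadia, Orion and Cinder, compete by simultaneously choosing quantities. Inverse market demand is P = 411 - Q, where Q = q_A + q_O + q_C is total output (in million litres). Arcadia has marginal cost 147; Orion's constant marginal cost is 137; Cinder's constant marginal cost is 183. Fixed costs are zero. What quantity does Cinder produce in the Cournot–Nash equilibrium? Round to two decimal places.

Arcadia's profit: π_A = (411 - Q)q_A - (147q_A). Setting ∂π_A/∂q_A = 0: 264 - 2q_A - (q_O + q_C) = 0.
Orion's first-order condition: 274 - 2q_O - (q_A + q_C) = 0.
Cinder's first-order condition: 228 - 2q_C - (q_A + q_O) = 0.
Adding the 3 first-order conditions: 766 − 4Q = 0, so Q = 383/2.
Back-substituting: q_A = (264 − 383/2) = 145/2, q_O = (274 − 383/2) = 165/2, q_C = (228 − 383/2) = 73/2.

36.50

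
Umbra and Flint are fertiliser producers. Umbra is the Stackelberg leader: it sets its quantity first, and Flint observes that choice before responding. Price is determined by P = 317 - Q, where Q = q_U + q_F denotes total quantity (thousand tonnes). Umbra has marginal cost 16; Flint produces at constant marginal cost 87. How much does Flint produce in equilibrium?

Solve by backward induction. Given q_U, the follower Flint maximises π_F = (317 - q_U - q_F)q_F - 87q_F.
Follower FOC: 230 - q_U - 2q_F = 0, so q_F(q_U) = (230 - q_U)/2.
The leader anticipates this reaction. Substituting into P = 317 - Q gives P = 202 - (1/2)q_U, so π_U = (202 - (1/2)q_U)q_U - 16q_U.
Maximising: ∂π_U/∂q_U = 186 - q_U = 0, giving q_U = 186.
Then q_F = (230 - 186)/2 = 22.

22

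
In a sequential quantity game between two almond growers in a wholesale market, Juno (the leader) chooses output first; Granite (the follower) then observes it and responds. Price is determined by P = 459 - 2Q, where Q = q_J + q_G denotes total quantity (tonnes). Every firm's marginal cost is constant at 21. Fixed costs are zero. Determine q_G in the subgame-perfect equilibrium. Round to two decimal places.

54.75

Solve by backward induction. Given q_J, the follower Granite maximises π_G = (459 - 2q_J - 2q_G)q_G - 21q_G.
Follower FOC: 438 - 2q_J - 4q_G = 0, so q_G(q_J) = (438 - 2q_J)/4.
The leader anticipates this reaction. Substituting into P = 459 - 2Q gives P = 240 - q_J, so π_J = (240 - q_J)q_J - 21q_J.
Leader FOC: 219 - 2q_J = 0, so q_J = 219/2.
Then q_G = (438 - 2·(219/2))/4 = 219/4.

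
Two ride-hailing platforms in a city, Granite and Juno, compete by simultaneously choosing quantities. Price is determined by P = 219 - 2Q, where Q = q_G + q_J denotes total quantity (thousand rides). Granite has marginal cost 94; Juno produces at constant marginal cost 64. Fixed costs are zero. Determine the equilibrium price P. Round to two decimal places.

Granite's profit: π_G = (219 - 2Q)q_G - (94q_G). Setting ∂π_G/∂q_G = 0: 125 - 4q_G - 2(q_J) = 0.
Juno's first-order condition: 155 - 4q_J - 2(q_G) = 0.
So q_G = (125 - 2q_J)/4 and q_J = (155 - 2q_G)/4.
Solving the pair: q_G = 95/6, q_J = 185/6.
Total output Q = 140/3, so price P = 219 - 2·(140/3) = 377/3.

125.67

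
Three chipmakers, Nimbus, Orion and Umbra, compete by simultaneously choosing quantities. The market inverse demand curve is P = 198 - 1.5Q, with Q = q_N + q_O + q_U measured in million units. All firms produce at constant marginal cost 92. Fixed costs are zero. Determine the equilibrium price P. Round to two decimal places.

118.50

A representative firm's profit is π_i = q_i(198 - 1.5Q) - 92q_i.
First-order condition (treating rivals' output as given): 106 - 3q_i - (3/2)·Σ_{j≠i} q_j = 0.
With identical firms every q_j equals q_i, so Σ_{j≠i} q_j = 2q_i and 106 = 6q_i, giving q_i = 53/3.
Total output Q = 53, so price P = 198 - (3/2)·53 = 237/2.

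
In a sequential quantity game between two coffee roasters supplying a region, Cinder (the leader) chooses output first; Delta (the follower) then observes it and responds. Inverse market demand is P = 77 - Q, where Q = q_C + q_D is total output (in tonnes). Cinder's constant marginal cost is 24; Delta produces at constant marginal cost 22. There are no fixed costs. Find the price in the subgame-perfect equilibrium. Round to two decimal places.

Solve by backward induction. Given q_C, the follower Delta maximises π_D = (77 - q_C - q_D)q_D - 22q_D.
∂π_D/∂q_D = 55 - q_C - 2q_D = 0 gives the reaction function q_D = (55 - q_C)/2.
Cinder substitutes q_D(q_C) into its own profit: π_C = q_C(77 - q_C - (55 - q_C)/2) - 24q_C = (99/2 - (1/2)q_C)q_C - 24q_C.
The leader's first-order condition 51/2 - q_C = 0 yields q_C = 51/2.
Then q_D = (55 - 51/2)/2 = 59/4.
Total output Q = 161/4, so price P = 77 - 161/4 = 147/4.

36.75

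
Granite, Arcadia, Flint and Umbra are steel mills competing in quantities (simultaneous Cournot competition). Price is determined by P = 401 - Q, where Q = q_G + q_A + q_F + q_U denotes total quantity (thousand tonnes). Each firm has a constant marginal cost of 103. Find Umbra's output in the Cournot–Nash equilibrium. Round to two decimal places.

59.60

Each firm earns π_i = (401 - Q)q_i - 103q_i.
First-order condition (treating rivals' output as given): 298 - 2q_i - Σ_{j≠i} q_j = 0.
By symmetry each firm produces the same amount; substituting Σ_{j≠i} q_j = 3q_i yields q_i = 298/5.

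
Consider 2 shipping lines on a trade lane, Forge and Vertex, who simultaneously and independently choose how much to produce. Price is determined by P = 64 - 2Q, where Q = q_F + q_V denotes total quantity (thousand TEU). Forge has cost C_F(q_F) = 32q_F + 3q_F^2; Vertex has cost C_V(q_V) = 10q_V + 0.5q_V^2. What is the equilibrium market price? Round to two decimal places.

41.04

Forge's profit: π_F = (64 - 2Q)q_F - (32q_F + 3q_F²). Setting ∂π_F/∂q_F = 0: 32 - 10q_F - 2(q_V) = 0.
Vertex's first-order condition: 54 - 5q_V - 2(q_F) = 0.
So q_F = (32 - 2q_V)/10 and q_V = (54 - 2q_F)/5.
Substituting one into the other gives q_F = 26/23 and q_V = 238/23.
Total output Q = 264/23, so price P = 64 - 2·(264/23) = 944/23.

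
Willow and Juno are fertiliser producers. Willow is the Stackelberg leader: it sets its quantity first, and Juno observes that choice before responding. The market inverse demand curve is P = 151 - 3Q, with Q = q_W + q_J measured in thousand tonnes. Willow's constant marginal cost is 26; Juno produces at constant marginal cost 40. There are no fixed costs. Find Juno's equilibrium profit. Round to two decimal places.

143.52

Solve by backward induction. Given q_W, the follower Juno maximises π_J = (151 - 3q_W - 3q_J)q_J - 40q_J.
∂π_J/∂q_J = 111 - 3q_W - 6q_J = 0 gives the reaction function q_J = (111 - 3q_W)/6.
The leader anticipates this reaction. Substituting into P = 151 - 3Q gives P = 191/2 - (3/2)q_W, so π_W = (191/2 - (3/2)q_W)q_W - 26q_W.
Maximising: ∂π_W/∂q_W = 139/2 - 3q_W = 0, giving q_W = 139/6.
Then q_J = (111 - 3·(139/6))/6 = 83/12.
Price P = 151 - 3·(361/12) = 243/4.
Juno's profit: (243/4 - 40)·(83/12) = 143.5208.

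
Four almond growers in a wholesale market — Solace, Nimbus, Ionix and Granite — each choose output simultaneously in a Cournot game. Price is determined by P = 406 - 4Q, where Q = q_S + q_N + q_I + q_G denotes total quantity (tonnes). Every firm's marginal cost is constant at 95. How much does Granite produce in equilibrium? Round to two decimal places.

15.55

A representative firm's profit is π_i = q_i(406 - 4Q) - 95q_i.
Setting ∂π_i/∂q_i = 0 with rivals' quantities fixed: 311 - 8q_i - 4·Σ_{j≠i} q_j = 0.
By symmetry each firm produces the same amount; substituting Σ_{j≠i} q_j = 3q_i yields q_i = 311/20.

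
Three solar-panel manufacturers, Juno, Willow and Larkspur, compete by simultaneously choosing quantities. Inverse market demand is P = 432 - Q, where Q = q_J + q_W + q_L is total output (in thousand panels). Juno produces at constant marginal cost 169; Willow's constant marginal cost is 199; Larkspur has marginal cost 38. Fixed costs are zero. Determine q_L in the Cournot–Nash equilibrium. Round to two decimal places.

Juno's profit: π_J = (432 - Q)q_J - (169q_J). Setting ∂π_J/∂q_J = 0: 263 - 2q_J - (q_W + q_L) = 0.
Willow's first-order condition: 233 - 2q_W - (q_J + q_L) = 0.
Larkspur's profit: π_L = (432 - Q)q_L - (38q_L). Setting ∂π_L/∂q_L = 0: 394 - 2q_L - (q_J + q_W) = 0.
Summing all 3 equations gives 890 − 4Q = 0, hence Q = 445/2.
Back-substituting: q_J = (263 − 445/2) = 81/2, q_W = (233 − 445/2) = 21/2, q_L = (394 − 445/2) = 343/2.

171.50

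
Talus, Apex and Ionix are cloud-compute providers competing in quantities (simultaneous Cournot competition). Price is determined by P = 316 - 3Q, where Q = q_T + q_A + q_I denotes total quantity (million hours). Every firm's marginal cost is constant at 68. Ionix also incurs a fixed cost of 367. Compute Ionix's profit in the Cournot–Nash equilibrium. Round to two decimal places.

914.33

A representative firm's profit is π_i = q_i(316 - 3Q) - 68q_i.
First-order condition (treating rivals' output as given): 248 - 6q_i - 3·Σ_{j≠i} q_j = 0.
With identical firms every q_j equals q_i, so Σ_{j≠i} q_j = 2q_i and 248 = 12q_i, giving q_i = 62/3.
Price P = 316 - 3·62 = 130.
Ionix's profit: (130 - 68)·(62/3) - 367 = 914.3333.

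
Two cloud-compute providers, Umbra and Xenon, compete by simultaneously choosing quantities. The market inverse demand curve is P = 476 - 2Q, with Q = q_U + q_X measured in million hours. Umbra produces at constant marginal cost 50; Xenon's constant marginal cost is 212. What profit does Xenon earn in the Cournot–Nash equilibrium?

Umbra's profit: π_U = (476 - 2Q)q_U - (50q_U). Setting ∂π_U/∂q_U = 0: 426 - 4q_U - 2(q_X) = 0.
Xenon's first-order condition: 264 - 4q_X - 2(q_U) = 0.
Best responses: q_U = (426 - 2q_X)/4, q_X = (264 - 2q_U)/4.
Substituting one into the other gives q_U = 98 and q_X = 17.
Price P = 476 - 2·115 = 246.
Xenon's profit: (246 - 212)·17 = 578.

578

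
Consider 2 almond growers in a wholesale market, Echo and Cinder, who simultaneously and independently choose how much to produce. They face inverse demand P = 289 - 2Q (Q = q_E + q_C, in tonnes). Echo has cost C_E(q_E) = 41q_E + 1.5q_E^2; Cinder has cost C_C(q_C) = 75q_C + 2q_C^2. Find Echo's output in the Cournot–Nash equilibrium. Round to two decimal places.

29.92

Echo's profit: π_E = (289 - 2Q)q_E - (41q_E + (3/2)q_E²). Setting ∂π_E/∂q_E = 0: 248 - 7q_E - 2(q_C) = 0.
Cinder's profit: π_C = (289 - 2Q)q_C - (75q_C + 2q_C²). Setting ∂π_C/∂q_C = 0: 214 - 8q_C - 2(q_E) = 0.
Best responses: q_E = (248 - 2q_C)/7, q_C = (214 - 2q_E)/8.
Solving the pair: q_E = 389/13, q_C = 501/26.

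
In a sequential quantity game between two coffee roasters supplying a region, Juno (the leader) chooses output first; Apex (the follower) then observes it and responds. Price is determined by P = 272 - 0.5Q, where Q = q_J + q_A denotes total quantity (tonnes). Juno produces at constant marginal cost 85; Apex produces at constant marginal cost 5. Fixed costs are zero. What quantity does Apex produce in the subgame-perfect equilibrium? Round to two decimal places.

Solve by backward induction. Given q_J, the follower Apex maximises π_A = (272 - (1/2)q_J - (1/2)q_A)q_A - 5q_A.
Follower FOC: 267 - (1/2)q_J - q_A = 0, so q_A(q_J) = (267 - (1/2)q_J).
The leader anticipates this reaction. Substituting into P = 272 - 0.5Q gives P = 277/2 - (1/4)q_J, so π_J = (277/2 - (1/4)q_J)q_J - 85q_J.
Leader FOC: 107/2 - (1/2)q_J = 0, so q_J = 107.
Then q_A = (267 - (1/2)·107) = 427/2.

213.50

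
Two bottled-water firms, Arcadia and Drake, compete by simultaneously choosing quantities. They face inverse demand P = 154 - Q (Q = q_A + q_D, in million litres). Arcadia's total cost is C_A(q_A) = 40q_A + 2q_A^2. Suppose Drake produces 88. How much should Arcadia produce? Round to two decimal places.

With the rival's output fixed at 88, Arcadia's profit is π_A = (154 - 88 - q_A)q_A - (40q_A + 2q_A²) = (66 - q_A)q_A - (40q_A + 2q_A²).
∂π_A/∂q_A = 26 - 6q_A = 0, so q_A = 13/3.

4.33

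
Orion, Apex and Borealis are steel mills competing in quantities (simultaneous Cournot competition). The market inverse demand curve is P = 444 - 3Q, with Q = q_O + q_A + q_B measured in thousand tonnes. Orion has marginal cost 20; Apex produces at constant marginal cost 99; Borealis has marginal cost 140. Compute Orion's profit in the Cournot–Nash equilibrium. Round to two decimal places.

Orion's profit: π_O = (444 - 3Q)q_O - (20q_O). Setting ∂π_O/∂q_O = 0: 424 - 6q_O - 3(q_A + q_B) = 0.
Apex's first-order condition: 345 - 6q_A - 3(q_O + q_B) = 0.
Borealis's first-order condition: 304 - 6q_B - 3(q_O + q_A) = 0.
Adding the 3 conditions: 1073 − 6Q − 6Q = 0, i.e. Q = 1073/12.
Back-substituting: q_O = (424 − 1073/4)/3 = 623/12, q_A = (345 − 1073/4)/3 = 307/12, q_B = (304 − 1073/4)/3 = 143/12.
Price P = 444 - 3·(1073/12) = 703/4.
Orion's profit: (703/4 - 20)·(623/12) = 8086.0208.

8086.02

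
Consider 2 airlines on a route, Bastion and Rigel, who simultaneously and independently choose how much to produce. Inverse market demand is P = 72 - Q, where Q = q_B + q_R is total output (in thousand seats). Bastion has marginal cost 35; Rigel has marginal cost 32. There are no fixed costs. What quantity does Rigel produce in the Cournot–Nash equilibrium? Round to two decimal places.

14.33

Bastion's profit: π_B = (72 - Q)q_B - (35q_B). Setting ∂π_B/∂q_B = 0: 37 - 2q_B - (q_R) = 0.
Rigel's profit: π_R = (72 - Q)q_R - (32q_R). Setting ∂π_R/∂q_R = 0: 40 - 2q_R - (q_B) = 0.
So q_B = (37 - q_R)/2 and q_R = (40 - q_B)/2.
Substituting one into the other gives q_B = 34/3 and q_R = 43/3.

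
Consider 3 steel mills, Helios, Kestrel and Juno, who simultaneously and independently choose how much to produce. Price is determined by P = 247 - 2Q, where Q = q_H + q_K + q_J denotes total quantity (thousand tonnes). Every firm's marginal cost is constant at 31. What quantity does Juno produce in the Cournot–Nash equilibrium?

A representative firm's profit is π_i = q_i(247 - 2Q) - 31q_i.
Setting ∂π_i/∂q_i = 0 with rivals' quantities fixed: 216 - 4q_i - 2·Σ_{j≠i} q_j = 0.
By symmetry each firm produces the same amount; substituting Σ_{j≠i} q_j = 2q_i yields q_i = 216/8 = 27.

27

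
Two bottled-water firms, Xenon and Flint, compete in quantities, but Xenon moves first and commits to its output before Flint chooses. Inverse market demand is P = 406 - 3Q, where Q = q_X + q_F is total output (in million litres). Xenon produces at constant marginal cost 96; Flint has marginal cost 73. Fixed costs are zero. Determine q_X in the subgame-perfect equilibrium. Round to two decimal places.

47.83

The follower Flint best-responds to any q_X: π_F = (406 - 3Q)q_F - 73q_F.
Follower FOC: 333 - 3q_X - 6q_F = 0, so q_F(q_X) = (333 - 3q_X)/6.
Xenon substitutes q_F(q_X) into its own profit: π_X = q_X(406 - 3q_X - (333 - 3q_X)/2) - 96q_X = (479/2 - (3/2)q_X)q_X - 96q_X.
The leader's first-order condition 287/2 - 3q_X = 0 yields q_X = 287/6.
Then q_F = (333 - 3·(287/6))/6 = 379/12.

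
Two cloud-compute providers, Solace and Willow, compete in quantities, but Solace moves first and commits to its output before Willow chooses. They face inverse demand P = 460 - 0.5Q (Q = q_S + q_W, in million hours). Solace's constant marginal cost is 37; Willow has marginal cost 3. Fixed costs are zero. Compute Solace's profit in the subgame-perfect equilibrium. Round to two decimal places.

Solve by backward induction. Given q_S, the follower Willow maximises π_W = (460 - (1/2)q_S - (1/2)q_W)q_W - 3q_W.
Follower FOC: 457 - (1/2)q_S - q_W = 0, so q_W(q_S) = (457 - (1/2)q_S).
Solace substitutes q_W(q_S) into its own profit: π_S = q_S(460 - (1/2)q_S - (457 - (1/2)q_S)/2) - 37q_S = (463/2 - (1/4)q_S)q_S - 37q_S.
Leader FOC: 389/2 - (1/2)q_S = 0, so q_S = 389.
Then q_W = (457 - (1/2)·389) = 525/2.
Price P = 460 - (1/2)·(1303/2) = 537/4.
Solace's profit: (537/4 - 37)·389 = 37830.2500.

37830.25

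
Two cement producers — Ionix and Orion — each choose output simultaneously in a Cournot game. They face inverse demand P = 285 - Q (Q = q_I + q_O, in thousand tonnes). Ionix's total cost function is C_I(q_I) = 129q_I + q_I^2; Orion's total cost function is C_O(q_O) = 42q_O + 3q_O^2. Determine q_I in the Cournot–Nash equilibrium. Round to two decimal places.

Ionix's profit: π_I = (285 - Q)q_I - (129q_I + q_I²). Setting ∂π_I/∂q_I = 0: 156 - 4q_I - (q_O) = 0.
Orion's first-order condition: 243 - 8q_O - (q_I) = 0.
So q_I = (156 - q_O)/4 and q_O = (243 - q_I)/8.
Solving the pair: q_I = 1005/31, q_O = 816/31.

32.42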